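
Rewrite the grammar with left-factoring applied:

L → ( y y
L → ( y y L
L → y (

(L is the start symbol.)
Left-factoring transforms A → αβ₁ | αβ₂ into A → αA' and A' → β₁ | β₂
(α is the longest common prefix among the alternatives). Repeat until
no nonterminal has two alternatives with a common prefix.

Round 1: L has alternatives sharing prefix '( y y'. Introduce L': L → ( y y L'
  Add: L' → ε
  Add: L' → L

No remaining common prefixes — done.

Resulting grammar:
L → ( y y L'
L' → ε
L' → L
L → y (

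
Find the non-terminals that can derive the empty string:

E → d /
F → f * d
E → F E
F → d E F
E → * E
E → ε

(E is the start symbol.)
A non-terminal is nullable if it can derive ε (the empty string): either it has an ε-production, or it has a production whose right-hand side consists entirely of nullable non-terminals.

ε-productions: E → ε
So E is immediately nullable.
No further non-terminal can be added: every production for the remaining non-terminals contains a terminal or a non-nullable non-terminal.
Nullable = { 'E' }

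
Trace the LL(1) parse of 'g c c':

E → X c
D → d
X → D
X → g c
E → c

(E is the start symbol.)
LL(1) parsing maintains a stack (initially the start symbol over $) and the input. At each step: if the stack top is a terminal, match it against the current input token; if it is a non-terminal N, replace it with the RHS of M[N, lookahead] (the unique production whose predict set contains the lookahead).

Stack is shown with the top on the left.

Stack    Input    Action
------------------------
E $      g c c $  output E → X c
X c $    g c c $  output X → g c
g c c $  g c c $  match 'g'
c c $    c c $    match 'c'
c $      c $      match 'c'
$        $        accept

The string is accepted.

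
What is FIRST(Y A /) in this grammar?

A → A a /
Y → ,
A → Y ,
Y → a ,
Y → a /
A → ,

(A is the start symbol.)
FIRST sets of the non-terminals involved (from the grammar, by fixed-point iteration):
  FIRST(Y) = { ',', 'a' }

To compute FIRST(Y A /), process the symbols left to right:
Symbol Y is a non-terminal. Add FIRST(Y) \ {ε} = { ',', 'a' }
Y is not nullable (ε ∉ FIRST(Y)), so stop here.
FIRST(Y A /) = { ',', 'a' }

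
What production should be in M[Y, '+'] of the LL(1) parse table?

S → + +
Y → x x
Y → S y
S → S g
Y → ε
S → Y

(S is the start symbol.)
Y → S y

To find M[Y, '+'], we find productions for Y where '+' is in the predict set (PREDICT(N → α) = (FIRST(α) \ {ε}) ∪ (FOLLOW(N) if α ⇒* ε)).

Relevant sets:
  FIRST(S) = { '+', 'g', 'x', 'y', ε }
  FOLLOW(Y) = { $, 'g', 'y' }

Y → x x: PREDICT = { 'x' }
Y → S y: PREDICT = { '+', 'g', 'x', 'y' }
  '+' is in predict set, so this production goes in M[Y, '+']
Y → ε: PREDICT = { $, 'g', 'y' }

M[Y, '+'] = Y → S y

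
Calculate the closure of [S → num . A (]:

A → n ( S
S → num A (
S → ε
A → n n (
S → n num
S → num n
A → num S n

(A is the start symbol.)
{ [A → . n ( S], [A → . n n (], [A → . num S n], [S → num . A (] }

To compute CLOSURE, for each item [A → α.Bβ] where B is a non-terminal, add [B → .γ] for all productions B → γ; repeat for the newly added items until nothing changes.

Start with: [S → num . A (]
  [S → num . A (] has the dot before A: add [A → . n ( S], [A → . n n (], [A → . num S n]
No further items can be added.

CLOSURE = { [A → . n ( S], [A → . n n (], [A → . num S n], [S → num . A (] }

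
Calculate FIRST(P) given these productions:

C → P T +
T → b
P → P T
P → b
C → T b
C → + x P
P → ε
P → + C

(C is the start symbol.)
To compute FIRST(P), examine every production with P on the left-hand side, reading each right-hand side left to right until a non-nullable symbol is reached.

FIRST sets of the other non-terminals involved (by the same procedure, iterated to a fixed point):
  FIRST(T) = { 'b' }

From P → P T:
  - P is the symbol being defined: contributes nothing new
    P is nullable, so continue to the next symbol
  - T is a non-terminal: add FIRST(T) \ {ε} = { 'b' }
    T is not nullable, so stop
From P → b:
  - b is a terminal: add 'b' and stop
From P → ε:
  - ε-production, so ε ∈ FIRST(P)
From P → + C:
  - '+' is a terminal: add '+' and stop

Collecting: FIRST(P) = { '+', 'b', ε }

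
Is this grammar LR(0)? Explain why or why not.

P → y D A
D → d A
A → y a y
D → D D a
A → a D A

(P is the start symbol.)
Yes, the grammar is LR(0)

A grammar is LR(0) if no state in the canonical LR(0) collection has:
  - both a shift item (dot before a terminal) and a complete item (shift-reduce conflict), or
  - two or more complete items (reduce-reduce conflict; the accept item [P' → P .] counts as a complete item here).

Augment with P' → P and build the canonical LR(0) collection (I0 = CLOSURE({[P' → . P]}), then GOTO on every symbol after a dot until no new states appear). It has 15 states:
  I0: { [P → . y D A], [P' → . P] }  — shift
  I1: { [P' → P .] }  — accept
  I2: { [D → . D D a], [D → . d A], [P → y . D A] }  — shift
  I3: { [A → . a D A], [A → . y a y], [D → . D D a], [D → . d A], [D → D . D a], [P → y D . A] }  — shift
  I4: { [A → . a D A], [A → . y a y], [D → d . A] }  — shift
  I5: { [D → d A .] }  — reduce
  I6: { [A → a . D A], [D → . D D a], [D → . d A] }  — shift
  I7: { [A → y . a y] }  — shift
  I8: { [A → y a . y] }  — shift
  I9: { [A → y a y .] }  — reduce
  I10: { [A → . a D A], [A → . y a y], [A → a D . A], [D → . D D a], [D → . d A], [D → D . D a] }  — shift
  I11: { [A → a D A .] }  — reduce
  I12: { [D → . D D a], [D → . d A], [D → D . D a], [D → D D . a] }  — shift
  I13: { [D → D D a .] }  — reduce
  I14: { [P → y D A .] }  — reduce

Every state is either a pure shift/goto state or contains exactly one complete item and nothing to shift — no conflicts. The grammar is LR(0).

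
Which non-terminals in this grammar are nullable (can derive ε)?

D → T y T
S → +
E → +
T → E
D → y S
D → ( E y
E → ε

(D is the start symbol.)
A non-terminal is nullable if it can derive ε (the empty string): either it has an ε-production, or it has a production whose right-hand side consists entirely of nullable non-terminals.

ε-productions: E → ε
So E is immediately nullable.
T → E: every symbol on the right is nullable, so T is nullable too.
No further non-terminal can be added: every production for the remaining non-terminals contains a terminal or a non-nullable non-terminal.
Nullable = { 'E', 'T' }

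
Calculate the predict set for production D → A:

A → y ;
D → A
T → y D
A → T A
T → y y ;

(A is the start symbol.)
PREDICT(D → A) = (FIRST(RHS) \ {ε}) ∪ (FOLLOW(D) if ε ∈ FIRST(RHS), i.e. RHS ⇒* ε)
FIRST(A) = { 'y' }
FIRST(A) = { 'y' }
ε ∉ FIRST(A), so FOLLOW(D) is not added.
PREDICT(D → A) = { 'y' }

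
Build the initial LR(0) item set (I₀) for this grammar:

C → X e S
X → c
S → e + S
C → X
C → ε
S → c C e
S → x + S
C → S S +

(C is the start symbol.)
First, augment the grammar with C' → C
I₀ = CLOSURE({ [C' → . C] }):
  [C' → . C] has the dot before C: add [C → . X e S], [C → . X], [C → .], [C → . S S +]
  [C → . X e S] has the dot before X: add [X → . c]
  [C → . S S +] has the dot before S: add [S → . e + S], [S → . c C e], [S → . x + S]
No further items can be added.

I₀ = { [C → . S S +], [C → . X e S], [C → . X], [C → .], [C' → . C], [S → . c C e], [S → . e + S], [S → . x + S], [X → . c] }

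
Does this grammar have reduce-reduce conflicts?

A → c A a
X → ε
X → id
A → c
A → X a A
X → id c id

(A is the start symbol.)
Yes — I3: [A → c .] vs [X → .]

A reduce-reduce conflict occurs when an LR(0) state has two complete items [A → α .] and [B → β .] — both call for a reduction, and with no lookahead the parser cannot choose between them.

Augment with A' → A and build the canonical LR(0) collection (I0 = CLOSURE({[A' → . A]}), then GOTO on every symbol after a dot until no new states appear). It has 11 states:
  I0: { [A → . X a A], [A → . c A a], [A → . c], [A' → . A], [X → . id c id], [X → . id], [X → .] }  — shift, reduce
  I1: { [A' → A .] }  — accept
  I2: { [A → X . a A] }  — shift
  I3: { [A → . X a A], [A → . c A a], [A → . c], [A → c . A a], [A → c .], [X → . id c id], [X → . id], [X → .] }  — shift, 2 reduces
  I4: { [X → id . c id], [X → id .] }  — shift, reduce
  I5: { [X → id c . id] }  — shift
  I6: { [X → id c id .] }  — reduce
  I7: { [A → c A . a] }  — shift
  I8: { [A → c A a .] }  — reduce
  I9: { [A → . X a A], [A → . c A a], [A → . c], [A → X a . A], [X → . id c id], [X → . id], [X → .] }  — shift, reduce
  I10: { [A → X a A .] }  — reduce

I3 contains complete items [A → c .], [X → .] — reduce-reduce conflict.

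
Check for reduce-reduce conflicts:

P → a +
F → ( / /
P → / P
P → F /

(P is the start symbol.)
No reduce-reduce conflicts

A reduce-reduce conflict occurs when an LR(0) state has two complete items [A → α .] and [B → β .] — both call for a reduction, and with no lookahead the parser cannot choose between them.

Augment with P' → P and build the canonical LR(0) collection (I0 = CLOSURE({[P' → . P]}), then GOTO on every symbol after a dot until no new states appear). It has 11 states:
  I0: { [F → . ( / /], [P → . / P], [P → . F /], [P → . a +], [P' → . P] }  — shift
  I1: { [F → ( . / /] }  — shift
  I2: { [F → . ( / /], [P → . / P], [P → . F /], [P → . a +], [P → / . P] }  — shift
  I3: { [P → F . /] }  — shift
  I4: { [P' → P .] }  — accept
  I5: { [P → a . +] }  — shift
  I6: { [P → a + .] }  — reduce
  I7: { [P → F / .] }  — reduce
  I8: { [P → / P .] }  — reduce
  I9: { [F → ( / . /] }  — shift
  I10: { [F → ( / / .] }  — reduce

No state contains more than one complete item.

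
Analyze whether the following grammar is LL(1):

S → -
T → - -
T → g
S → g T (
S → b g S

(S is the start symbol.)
Yes, the grammar is LL(1).

A grammar is LL(1) if for each non-terminal N with multiple productions, the predict sets of those productions are pairwise disjoint, where PREDICT(N → α) = (FIRST(α) \ {ε}) ∪ (FOLLOW(N) if α ⇒* ε).

For S:
  PREDICT(S → '-') = { '-' }
  PREDICT(S → g T '(') = { 'g' }
  PREDICT(S → b g S) = { 'b' }
For T:
  PREDICT(T → '-' '-') = { '-' }
  PREDICT(T → g) = { 'g' }

All predict sets are disjoint. The grammar IS LL(1).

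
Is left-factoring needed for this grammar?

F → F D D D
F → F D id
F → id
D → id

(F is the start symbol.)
Left-factoring is needed when two productions for the same non-terminal
share a common prefix on the right-hand side.

Productions for F:
  F → F D D D
  F → F D id
  F → id

Found common prefix 'F D' in productions for F

Answer: Yes, F has productions with common prefix 'F D'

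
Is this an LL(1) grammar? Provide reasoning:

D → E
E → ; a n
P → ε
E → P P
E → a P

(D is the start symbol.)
A grammar is LL(1) if for each non-terminal N with multiple productions, the predict sets of those productions are pairwise disjoint, where PREDICT(N → α) = (FIRST(α) \ {ε}) ∪ (FOLLOW(N) if α ⇒* ε).

Relevant sets:
  FIRST(P) = { ε }
  FOLLOW(E) = { $ }

For E:
  PREDICT(E → ';' a n) = { ';' }
  PREDICT(E → P P) = { $ }
  PREDICT(E → a P) = { 'a' }
D, P have a single production, so nothing to check there.

All predict sets are disjoint. The grammar IS LL(1).

Answer: Yes, the grammar is LL(1).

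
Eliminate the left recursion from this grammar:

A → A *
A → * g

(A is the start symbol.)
A → * g A'
A' → * A'
A' → ε

A is directly left-recursive. The standard transformation for
  A → A α₁ | ... | A α_m | β₁ | ... | β_n
is
  A  → β₁ A' | ... | β_n A'
  A' → α₁ A' | ... | α_m A' | ε

A → * g becomes A → * g A'
A → A * becomes A' → * A'
Add A' → ε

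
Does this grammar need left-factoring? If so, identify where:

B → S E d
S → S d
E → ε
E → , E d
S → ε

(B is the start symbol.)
Left-factoring is needed when two productions for the same non-terminal
share a common prefix on the right-hand side.

Productions for S:
  S → S d
  S → ε
Productions for E:
  E → ε
  E → , E d

No common prefixes found.

Answer: No, left-factoring is not needed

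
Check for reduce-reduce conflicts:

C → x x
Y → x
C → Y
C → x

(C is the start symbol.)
Yes — I3: [C → x .] vs [Y → x .]

A reduce-reduce conflict occurs when an LR(0) state has two complete items [A → α .] and [B → β .] — both call for a reduction, and with no lookahead the parser cannot choose between them.

Augment with C' → C and build the canonical LR(0) collection (I0 = CLOSURE({[C' → . C]}), then GOTO on every symbol after a dot until no new states appear). It has 5 states:
  I0: { [C → . Y], [C → . x x], [C → . x], [C' → . C], [Y → . x] }  — shift
  I1: { [C' → C .] }  — accept
  I2: { [C → Y .] }  — reduce
  I3: { [C → x . x], [C → x .], [Y → x .] }  — shift, 2 reduces
  I4: { [C → x x .] }  — reduce

I3 contains complete items [C → x .], [Y → x .] — reduce-reduce conflict.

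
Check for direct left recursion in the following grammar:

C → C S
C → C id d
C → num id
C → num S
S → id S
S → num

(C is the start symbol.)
Yes, C is left-recursive

C → C S: LEFT RECURSIVE (starts with C)
C → C id d: LEFT RECURSIVE (starts with C)
C → num id: starts with num
C → num S: starts with num
S → id S: starts with id
S → num: starts with num

The grammar has direct left recursion on: C.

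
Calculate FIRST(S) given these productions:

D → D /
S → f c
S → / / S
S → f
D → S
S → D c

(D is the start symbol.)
{ '/', 'f' }

To compute FIRST(S), examine every production with S on the left-hand side, reading each right-hand side left to right until a non-nullable symbol is reached.

FIRST sets of the other non-terminals involved (by the same procedure, iterated to a fixed point):
  FIRST(D) = { '/', 'f' }

From S → f c:
  - f is a terminal: add 'f' and stop
From S → / / S:
  - '/' is a terminal: add '/' and stop
From S → f:
  - f is a terminal: add 'f' and stop
From S → D c:
  - D is a non-terminal: add FIRST(D) \ {ε} = { '/', 'f' }
    D is not nullable, so stop

Collecting: FIRST(S) = { '/', 'f' }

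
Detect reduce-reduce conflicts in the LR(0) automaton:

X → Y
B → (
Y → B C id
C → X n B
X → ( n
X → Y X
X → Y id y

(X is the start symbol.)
Augment with X' → X and build the canonical LR(0) collection (I0 = CLOSURE({[X' → . X]}), then GOTO on every symbol after a dot until no new states appear). It has 15 states:
  I0: { [B → . (], [X → . ( n], [X → . Y X], [X → . Y id y], [X → . Y], [X' → . X], [Y → . B C id] }  — shift
  I1: { [B → ( .], [X → ( . n] }  — shift, reduce
  I2: { [B → . (], [C → . X n B], [X → . ( n], [X → . Y X], [X → . Y id y], [X → . Y], [Y → . B C id], [Y → B . C id] }  — shift
  I3: { [X' → X .] }  — accept
  I4: { [B → . (], [X → . ( n], [X → . Y X], [X → . Y id y], [X → . Y], [X → Y . X], [X → Y . id y], [X → Y .], [Y → . B C id] }  — shift, reduce
  I5: { [X → Y X .] }  — reduce
  I6: { [X → Y id . y] }  — shift
  I7: { [X → Y id y .] }  — reduce
  I8: { [Y → B C . id] }  — shift
  I9: { [C → X . n B] }  — shift
  I10: { [B → . (], [C → X n . B] }  — shift
  I11: { [B → ( .] }  — reduce
  I12: { [C → X n B .] }  — reduce
  I13: { [Y → B C id .] }  — reduce
  I14: { [X → ( n .] }  — reduce

No state contains more than one complete item.

Answer: No reduce-reduce conflicts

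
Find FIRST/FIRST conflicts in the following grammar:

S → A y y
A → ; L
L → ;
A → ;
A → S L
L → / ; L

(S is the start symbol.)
Yes. A → ';' L / A → ';' on { ';' }; A → ';' L / A → S L on { ';' }; A → ';' / A → S L on { ';' }

A FIRST/FIRST conflict occurs when two productions N → α and N → β for the same non-terminal have FIRST(α) ∩ FIRST(β) ≠ ∅ (with ε ∈ FIRST of a nullable right-hand side, so two nullable alternatives also conflict).

FIRST sets of the non-terminals at (or reachable through a nullable prefix from) the front of some alternative:
  FIRST(S) = { ';' }

Productions for A:
  A → ; L: FIRST = { ';' }
  A → ;: FIRST = { ';' }
  A → S L: FIRST = { ';' }
Productions for L:
  L → ;: FIRST = { ';' }
  L → / ; L: FIRST = { '/' }
S has only one production, so no FIRST/FIRST conflict is possible there.

Conflict for A: A → ; L and A → ;
  Overlap: { ';' }
Conflict for A: A → ; L and A → S L
  Overlap: { ';' }
Conflict for A: A → ; and A → S L
  Overlap: { ';' }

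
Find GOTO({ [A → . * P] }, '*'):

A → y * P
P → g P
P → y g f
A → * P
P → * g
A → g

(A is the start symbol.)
GOTO(I, '*') = CLOSURE({ [A → αX.β] : [A → α.Xβ] ∈ I, X = '*' })

Items with dot before '*', with the dot advanced:
  [A → . * P] → [A → * . P]
Closure of the advanced items:
  [A → * . P] has the dot before P: add [P → . g P], [P → . y g f], [P → . * g]

GOTO = { [A → * . P], [P → . * g], [P → . g P], [P → . y g f] }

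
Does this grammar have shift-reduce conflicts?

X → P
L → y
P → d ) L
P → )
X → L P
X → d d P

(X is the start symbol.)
No shift-reduce conflicts

A shift-reduce conflict occurs when an LR(0) state has both:
  - a complete (reduce) item [A → α .] (dot at the end), and
  - a shift item [B → β . c γ] (dot before a terminal).

Augment with X' → X and build the canonical LR(0) collection (I0 = CLOSURE({[X' → . X]}), then GOTO on every symbol after a dot until no new states appear). It has 13 states:
  I0: { [L → . y], [P → . )], [P → . d ) L], [X → . L P], [X → . P], [X → . d d P], [X' → . X] }  — shift
  I1: { [P → ) .] }  — reduce
  I2: { [P → . )], [P → . d ) L], [X → L . P] }  — shift
  I3: { [X → P .] }  — reduce
  I4: { [X' → X .] }  — accept
  I5: { [P → d . ) L], [X → d . d P] }  — shift
  I6: { [L → y .] }  — reduce
  I7: { [L → . y], [P → d ) . L] }  — shift
  I8: { [P → . )], [P → . d ) L], [X → d d . P] }  — shift
  I9: { [X → d d P .] }  — reduce
  I10: { [P → d . ) L] }  — shift
  I11: { [P → d ) L .] }  — reduce
  I12: { [X → L P .] }  — reduce

No state contains both a complete item and a shift item.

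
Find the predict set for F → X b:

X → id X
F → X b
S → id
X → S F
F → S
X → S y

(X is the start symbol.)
PREDICT(F → X b) = (FIRST(RHS) \ {ε}) ∪ (FOLLOW(F) if ε ∈ FIRST(RHS), i.e. RHS ⇒* ε)
FIRST(X) = { 'id' }
FIRST(X b) = { 'id' }
ε ∉ FIRST(X b), so FOLLOW(F) is not added.
PREDICT(F → X b) = { 'id' }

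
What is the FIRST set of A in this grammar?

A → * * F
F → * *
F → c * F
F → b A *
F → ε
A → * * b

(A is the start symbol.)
From A → * * F:
  - '*' is a terminal: add '*' and stop
From A → * * b:
  - '*' is a terminal: add '*' and stop

Collecting: FIRST(A) = { '*' }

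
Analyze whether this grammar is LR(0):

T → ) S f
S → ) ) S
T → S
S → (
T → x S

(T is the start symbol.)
Yes, the grammar is LR(0)

A grammar is LR(0) if no state in the canonical LR(0) collection has:
  - both a shift item (dot before a terminal) and a complete item (shift-reduce conflict), or
  - two or more complete items (reduce-reduce conflict; the accept item [T' → T .] counts as a complete item here).

Augment with T' → T and build the canonical LR(0) collection (I0 = CLOSURE({[T' → . T]}), then GOTO on every symbol after a dot until no new states appear). It has 13 states:
  I0: { [S → . (], [S → . ) ) S], [T → . ) S f], [T → . S], [T → . x S], [T' → . T] }  — shift
  I1: { [S → ( .] }  — reduce
  I2: { [S → ) . ) S], [S → . (], [S → . ) ) S], [T → ) . S f] }  — shift
  I3: { [T → S .] }  — reduce
  I4: { [T' → T .] }  — accept
  I5: { [S → . (], [S → . ) ) S], [T → x . S] }  — shift
  I6: { [S → ) . ) S] }  — shift
  I7: { [T → x S .] }  — reduce
  I8: { [S → ) ) . S], [S → . (], [S → . ) ) S] }  — shift
  I9: { [S → ) ) S .] }  — reduce
  I10: { [S → ) ) . S], [S → ) . ) S], [S → . (], [S → . ) ) S] }  — shift
  I11: { [T → ) S . f] }  — shift
  I12: { [T → ) S f .] }  — reduce

Every state is either a pure shift/goto state or contains exactly one complete item and nothing to shift — no conflicts. The grammar is LR(0).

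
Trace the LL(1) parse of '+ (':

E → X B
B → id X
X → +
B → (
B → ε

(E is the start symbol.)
LL(1) parsing maintains a stack (initially the start symbol over $) and the input. At each step: if the stack top is a terminal, match it against the current input token; if it is a non-terminal N, replace it with the RHS of M[N, lookahead] (the unique production whose predict set contains the lookahead).

Stack is shown with the top on the left.

Stack  Input  Action
--------------------
E $    + ( $  output E → X B
X B $  + ( $  output X → +
+ B $  + ( $  match '+'
B $    ( $    output B → (
( $    ( $    match '('
$      $      accept

The string is accepted.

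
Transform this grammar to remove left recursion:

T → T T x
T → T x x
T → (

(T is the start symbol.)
T → ( T'
T' → T x T'
T' → x x T'
T' → ε

T is directly left-recursive. The standard transformation for
  A → A α₁ | ... | A α_m | β₁ | ... | β_n
is
  A  → β₁ A' | ... | β_n A'
  A' → α₁ A' | ... | α_m A' | ε

T → ( becomes T → ( T'
T → T T x becomes T' → T x T'
T → T x x becomes T' → x x T'
Add T' → ε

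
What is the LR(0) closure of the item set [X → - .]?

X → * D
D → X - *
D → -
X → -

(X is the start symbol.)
To compute CLOSURE, for each item [A → α.Bβ] where B is a non-terminal, add [B → .γ] for all productions B → γ; repeat for the newly added items until nothing changes.

Start with: [X → - .]
The dot is at the end, so nothing is added.

CLOSURE = { [X → - .] }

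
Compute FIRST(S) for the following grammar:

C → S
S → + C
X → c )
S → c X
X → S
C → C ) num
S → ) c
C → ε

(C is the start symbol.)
From S → + C:
  - '+' is a terminal: add '+' and stop
From S → c X:
  - c is a terminal: add 'c' and stop
From S → ) c:
  - ')' is a terminal: add ')' and stop

Collecting: FIRST(S) = { ')', '+', 'c' }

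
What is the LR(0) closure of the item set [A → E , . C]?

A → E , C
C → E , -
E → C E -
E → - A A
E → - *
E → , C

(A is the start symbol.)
{ [A → E , . C], [C → . E , -], [E → . , C], [E → . - *], [E → . - A A], [E → . C E -] }

To compute CLOSURE, for each item [A → α.Bβ] where B is a non-terminal, add [B → .γ] for all productions B → γ; repeat for the newly added items until nothing changes.

Start with: [A → E , . C]
  [A → E , . C] has the dot before C: add [C → . E , -]
  [C → . E , -] has the dot before E: add [E → . C E -], [E → . - A A], [E → . - *], [E → . , C]
No further items can be added.

CLOSURE = { [A → E , . C], [C → . E , -], [E → . , C], [E → . - *], [E → . - A A], [E → . C E -] }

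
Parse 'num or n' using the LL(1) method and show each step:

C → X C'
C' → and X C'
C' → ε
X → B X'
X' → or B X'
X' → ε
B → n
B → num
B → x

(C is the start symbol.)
Stack is shown with the top on the left.

Stack         Input       Action
--------------------------------
C $           num or n $  output C → X C'
X C' $        num or n $  output X → B X'
B X' C' $     num or n $  output B → num
num X' C' $   num or n $  match 'num'
X' C' $       or n $      output X' → or B X'
or B X' C' $  or n $      match 'or'
B X' C' $     n $         output B → n
n X' C' $     n $         match 'n'
X' C' $       $           output X' → ε
C' $          $           output C' → ε
$             $           accept

The string is accepted.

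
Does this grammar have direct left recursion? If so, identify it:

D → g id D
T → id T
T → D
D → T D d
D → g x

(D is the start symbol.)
Direct left recursion occurs when N → N α for some non-terminal N (the right-hand side begins with the left-hand side itself).

D → g id D: starts with g
T → id T: starts with id
T → D: starts with D
D → T D d: starts with T
D → g x: starts with g

No direct left recursion found.

Answer: No direct left recursion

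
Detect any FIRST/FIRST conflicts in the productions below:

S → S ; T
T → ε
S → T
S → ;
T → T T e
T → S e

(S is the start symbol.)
A FIRST/FIRST conflict occurs when two productions N → α and N → β for the same non-terminal have FIRST(α) ∩ FIRST(β) ≠ ∅ (with ε ∈ FIRST of a nullable right-hand side, so two nullable alternatives also conflict).

FIRST sets of the non-terminals at (or reachable through a nullable prefix from) the front of some alternative:
  FIRST(S) = { ';', 'e', ε }
  FIRST(T) = { ';', 'e', ε }

Productions for S:
  S → S ; T: FIRST = { ';', 'e' }
  S → T: FIRST = { ';', 'e', ε }
  S → ;: FIRST = { ';' }
Productions for T:
  T → ε: FIRST = { ε }
  T → T T e: FIRST = { ';', 'e' }
  T → S e: FIRST = { ';', 'e' }

Conflict for S: S → S ; T and S → T
  Overlap: { ';', 'e' }
Conflict for S: S → S ; T and S → ;
  Overlap: { ';' }
Conflict for S: S → T and S → ;
  Overlap: { ';' }
Conflict for T: T → T T e and T → S e
  Overlap: { ';', 'e' }

Answer: Yes. S → S ';' T / S → T on { ';', 'e' }; S → S ';' T / S → ';' on { ';' }; S → T / S → ';' on { ';' }; T → T T e / T → S e on { ';', 'e' }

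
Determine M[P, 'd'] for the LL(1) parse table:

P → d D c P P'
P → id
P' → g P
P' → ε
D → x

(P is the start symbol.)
To find M[P, 'd'], we find productions for P where 'd' is in the predict set (PREDICT(N → α) = (FIRST(α) \ {ε}) ∪ (FOLLOW(N) if α ⇒* ε)).

P → d D c P P': PREDICT = { 'd' }
  'd' is in predict set, so this production goes in M[P, 'd']
P → id: PREDICT = { 'id' }

M[P, 'd'] = P → d D c P P'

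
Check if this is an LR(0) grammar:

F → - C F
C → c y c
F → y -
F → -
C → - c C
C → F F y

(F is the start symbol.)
No. Shift-reduce conflict between [F → - .] and [C → . - c C]

A grammar is LR(0) if no state in the canonical LR(0) collection has:
  - both a shift item (dot before a terminal) and a complete item (shift-reduce conflict), or
  - two or more complete items (reduce-reduce conflict; the accept item [F' → F .] counts as a complete item here).

Augment with F' → F and build the canonical LR(0) collection (I0 = CLOSURE({[F' → . F]}), then GOTO on every symbol after a dot until no new states appear). It has 17 states:
  I0: { [F → . - C F], [F → . -], [F → . y -], [F' → . F] }  — shift
  I1: { [C → . - c C], [C → . F F y], [C → . c y c], [F → - . C F], [F → - .], [F → . - C F], [F → . -], [F → . y -] }  — shift, reduce
  I2: { [F' → F .] }  — accept
  I3: { [F → y . -] }  — shift
  I4: { [F → y - .] }  — reduce
  I5: { [C → - . c C], [C → . - c C], [C → . F F y], [C → . c y c], [F → - . C F], [F → - .], [F → . - C F], [F → . -], [F → . y -] }  — shift, reduce
  I6: { [F → - C . F], [F → . - C F], [F → . -], [F → . y -] }  — shift
  I7: { [C → F . F y], [F → . - C F], [F → . -], [F → . y -] }  — shift
  I8: { [C → c . y c] }  — shift
  I9: { [C → c y . c] }  — shift
  I10: { [C → c y c .] }  — reduce
  I11: { [C → F F . y] }  — shift
  I12: { [C → F F y .] }  — reduce
  I13: { [F → - C F .] }  — reduce
  I14: { [C → - c . C], [C → . - c C], [C → . F F y], [C → . c y c], [C → c . y c], [F → . - C F], [F → . -], [F → . y -] }  — shift
  I15: { [C → - c C .] }  — reduce
  I16: { [C → c y . c], [F → y . -] }  — shift

Conflict in state I1:
  Shift-reduce conflict between [F → - .] and [C → . - c C]
So the grammar is NOT LR(0).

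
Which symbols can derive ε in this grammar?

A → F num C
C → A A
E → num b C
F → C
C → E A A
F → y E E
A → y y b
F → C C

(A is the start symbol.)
None

A non-terminal is nullable if it can derive ε (the empty string): either it has an ε-production, or it has a production whose right-hand side consists entirely of nullable non-terminals.

There are no ε-productions, so no non-terminal can derive ε.
No non-terminals are nullable.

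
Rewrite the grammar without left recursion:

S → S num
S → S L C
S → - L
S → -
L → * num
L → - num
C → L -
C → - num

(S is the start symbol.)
S → - L S'
S → - S'
S' → num S'
S' → L C S'
S' → ε
L → * num
L → - num
C → L -
C → - num

S is directly left-recursive. The standard transformation for
  A → A α₁ | ... | A α_m | β₁ | ... | β_n
is
  A  → β₁ A' | ... | β_n A'
  A' → α₁ A' | ... | α_m A' | ε

S → - L becomes S → - L S'
S → - becomes S → - S'
S → S num becomes S' → num S'
S → S L C becomes S' → L C S'
Add S' → ε

Productions for other non-terminals are unchanged:
  L → * num
  L → - num
  C → L -
  C → - num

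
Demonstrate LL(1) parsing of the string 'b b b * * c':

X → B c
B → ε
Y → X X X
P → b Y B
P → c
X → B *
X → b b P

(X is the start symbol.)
LL(1) parsing maintains a stack (initially the start symbol over $) and the input. At each step: if the stack top is a terminal, match it against the current input token; if it is a non-terminal N, replace it with the RHS of M[N, lookahead] (the unique production whose predict set contains the lookahead).

Stack is shown with the top on the left.

Stack        Input          Action
----------------------------------
X $          b b b * * c $  output X → b b P
b b P $      b b b * * c $  match 'b'
b P $        b b * * c $    match 'b'
P $          b * * c $      output P → b Y B
b Y B $      b * * c $      match 'b'
Y B $        * * c $        output Y → X X X
X X X B $    * * c $        output X → B *
B * X X B $  * * c $        output B → ε
* X X B $    * * c $        match '*'
X X B $      * c $          output X → B *
B * X B $    * c $          output B → ε
* X B $      * c $          match '*'
X B $        c $            output X → B c
B c B $      c $            output B → ε
c B $        c $            match 'c'
B $          $              output B → ε
$            $              accept

The string is accepted.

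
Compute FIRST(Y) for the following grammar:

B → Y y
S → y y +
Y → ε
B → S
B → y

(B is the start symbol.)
From Y → ε:
  - ε-production, so ε ∈ FIRST(Y)

Collecting: FIRST(Y) = { ε }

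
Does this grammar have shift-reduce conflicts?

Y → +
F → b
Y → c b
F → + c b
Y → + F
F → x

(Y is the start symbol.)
Yes — I1: [Y → + .] vs [F → . + c b]

Augment with Y' → Y and build the canonical LR(0) collection (I0 = CLOSURE({[Y' → . Y]}), then GOTO on every symbol after a dot until no new states appear). It has 11 states:
  I0: { [Y → . + F], [Y → . +], [Y → . c b], [Y' → . Y] }  — shift
  I1: { [F → . + c b], [F → . b], [F → . x], [Y → + . F], [Y → + .] }  — shift, reduce
  I2: { [Y' → Y .] }  — accept
  I3: { [Y → c . b] }  — shift
  I4: { [Y → c b .] }  — reduce
  I5: { [F → + . c b] }  — shift
  I6: { [Y → + F .] }  — reduce
  I7: { [F → b .] }  — reduce
  I8: { [F → x .] }  — reduce
  I9: { [F → + c . b] }  — shift
  I10: { [F → + c b .] }  — reduce

I1 contains reduce item [Y → + .] and shift items [F → . + c b], [F → . b], [F → . x] — shift-reduce conflict.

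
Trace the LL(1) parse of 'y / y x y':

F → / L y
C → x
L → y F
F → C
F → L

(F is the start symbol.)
LL(1) parsing maintains a stack (initially the start symbol over $) and the input. At each step: if the stack top is a terminal, match it against the current input token; if it is a non-terminal N, replace it with the RHS of M[N, lookahead] (the unique production whose predict set contains the lookahead).

Stack is shown with the top on the left.

Stack    Input        Action
----------------------------
F $      y / y x y $  output F → L
L $      y / y x y $  output L → y F
y F $    y / y x y $  match 'y'
F $      / y x y $    output F → / L y
/ L y $  / y x y $    match '/'
L y $    y x y $      output L → y F
y F y $  y x y $      match 'y'
F y $    x y $        output F → C
C y $    x y $        output C → x
x y $    x y $        match 'x'
y $      y $          match 'y'
$        $            accept

The string is accepted.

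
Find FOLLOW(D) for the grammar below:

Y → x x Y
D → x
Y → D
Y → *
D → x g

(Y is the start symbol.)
In Y → D: D is at the end, add FOLLOW(Y)

The FOLLOW sets referred to above (computed the same way, to a fixed point):
  FOLLOW(Y) = { $ }

Taking the union: FOLLOW(D) = { $ }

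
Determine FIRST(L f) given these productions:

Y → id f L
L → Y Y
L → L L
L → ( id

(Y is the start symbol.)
FIRST sets of the non-terminals involved (from the grammar, by fixed-point iteration):
  FIRST(L) = { '(', 'id' }

To compute FIRST(L f), process the symbols left to right:
Symbol L is a non-terminal. Add FIRST(L) \ {ε} = { '(', 'id' }
L is not nullable (ε ∉ FIRST(L)), so stop here.
FIRST(L f) = { '(', 'id' }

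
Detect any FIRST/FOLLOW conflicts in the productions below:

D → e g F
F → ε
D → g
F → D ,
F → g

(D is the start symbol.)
A FIRST/FOLLOW conflict occurs when a non-terminal N has a nullable alternative N → β (β ⇒* ε) and another alternative N → α with FIRST(α) ∩ FOLLOW(N) ≠ ∅: on such a lookahead the parser cannot decide between expanding α and letting N vanish via β.

Nullable non-terminals: F.
FIRST sets used below: FIRST(D) = { 'e', 'g' }

F: nullable alternative(s) F → ε; FOLLOW(F) = { $, ',' }
  F → ε: FIRST \ {ε} = { } — this is the only nullable alternative, skip
  F → D ,: FIRST \ {ε} = { 'e', 'g' } — disjoint from FOLLOW(F)
  F → g: FIRST \ {ε} = { 'g' } — disjoint from FOLLOW(F)

D has no nullable alternative, so no FIRST/FOLLOW check is needed there.

No FIRST/FOLLOW conflicts found.

Answer: No FIRST/FOLLOW conflicts.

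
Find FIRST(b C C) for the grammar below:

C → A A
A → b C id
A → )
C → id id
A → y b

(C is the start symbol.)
{ 'b' }

To compute FIRST(b C C), process the symbols left to right:
Symbol b is a terminal. Add 'b' and stop.
FIRST(b C C) = { 'b' }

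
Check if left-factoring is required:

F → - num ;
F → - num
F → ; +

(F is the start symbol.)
Yes, F has productions with common prefix '- num'

Left-factoring is needed when two productions for the same non-terminal
share a common prefix on the right-hand side.

Productions for F:
  F → - num ;
  F → - num
  F → ; +

Found common prefix '- num' in productions for F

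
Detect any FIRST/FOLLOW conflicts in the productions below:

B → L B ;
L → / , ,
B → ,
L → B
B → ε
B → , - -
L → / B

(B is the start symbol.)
Yes. B → L B ';' with FOLLOW(B) on { ',', '/', ';' }; B → ',' with FOLLOW(B) on { ',' }; B → ',' '-' '-' with FOLLOW(B) on { ',' }; L → '/' ',' ',' with FOLLOW(L) on { '/' }; L → '/' B with FOLLOW(L) on { '/' }

A FIRST/FOLLOW conflict occurs when a non-terminal N has a nullable alternative N → β (β ⇒* ε) and another alternative N → α with FIRST(α) ∩ FOLLOW(N) ≠ ∅: on such a lookahead the parser cannot decide between expanding α and letting N vanish via β.

Nullable non-terminals: B, L.
FIRST sets used below: FIRST(L) = { ',', '/', ';', ε }, FIRST(B) = { ',', '/', ';', ε }

B: nullable alternative(s) B → ε; FOLLOW(B) = { $, ',', '/', ';' }
  B → L B ;: FIRST \ {ε} = { ',', '/', ';' } — overlaps FOLLOW(B) on { ',', '/', ';' }: CONFLICT
  B → ,: FIRST \ {ε} = { ',' } — overlaps FOLLOW(B) on { ',' }: CONFLICT
  B → ε: FIRST \ {ε} = { } — this is the only nullable alternative, skip
  B → , - -: FIRST \ {ε} = { ',' } — overlaps FOLLOW(B) on { ',' }: CONFLICT

L: nullable alternative(s) L → B; FOLLOW(L) = { ',', '/', ';' }
  L → / , ,: FIRST \ {ε} = { '/' } — overlaps FOLLOW(L) on { '/' }: CONFLICT
  L → B: FIRST \ {ε} = { ',', '/', ';' } — this is the only nullable alternative, skip
  L → / B: FIRST \ {ε} = { '/' } — overlaps FOLLOW(L) on { '/' }: CONFLICT

So the grammar has 5 FIRST/FOLLOW conflicts (marked CONFLICT above).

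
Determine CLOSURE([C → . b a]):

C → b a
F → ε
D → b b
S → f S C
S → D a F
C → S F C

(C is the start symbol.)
{ [C → . b a] }

Start with: [C → . b a]
The dot precedes the terminal b, so nothing is added.

CLOSURE = { [C → . b a] }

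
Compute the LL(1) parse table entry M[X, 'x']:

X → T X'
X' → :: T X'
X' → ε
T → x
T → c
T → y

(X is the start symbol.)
X → T X'

To find M[X, 'x'], we find productions for X where 'x' is in the predict set (PREDICT(N → α) = (FIRST(α) \ {ε}) ∪ (FOLLOW(N) if α ⇒* ε)).

Relevant sets:
  FIRST(T) = { 'c', 'x', 'y' }

X → T X': PREDICT = { 'c', 'x', 'y' }
  'x' is in predict set, so this production goes in M[X, 'x']

M[X, 'x'] = X → T X'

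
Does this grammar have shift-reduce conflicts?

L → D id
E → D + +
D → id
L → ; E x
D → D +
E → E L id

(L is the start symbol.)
A shift-reduce conflict occurs when an LR(0) state has both:
  - a complete (reduce) item [A → α .] (dot at the end), and
  - a shift item [B → β . c γ] (dot before a terminal).

Augment with L' → L and build the canonical LR(0) collection (I0 = CLOSURE({[L' → . L]}), then GOTO on every symbol after a dot until no new states appear). It has 14 states:
  I0: { [D → . D +], [D → . id], [L → . ; E x], [L → . D id], [L' → . L] }  — shift
  I1: { [D → . D +], [D → . id], [E → . D + +], [E → . E L id], [L → ; . E x] }  — shift
  I2: { [D → D . +], [L → D . id] }  — shift
  I3: { [L' → L .] }  — accept
  I4: { [D → id .] }  — reduce
  I5: { [D → D + .] }  — reduce
  I6: { [L → D id .] }  — reduce
  I7: { [D → D . +], [E → D . + +] }  — shift
  I8: { [D → . D +], [D → . id], [E → E . L id], [L → . ; E x], [L → . D id], [L → ; E . x] }  — shift
  I9: { [E → E L . id] }  — shift
  I10: { [L → ; E x .] }  — reduce
  I11: { [E → E L id .] }  — reduce
  I12: { [D → D + .], [E → D + . +] }  — shift, reduce
  I13: { [E → D + + .] }  — reduce

I12 contains reduce item [D → D + .] and shift item [E → D + . +] — shift-reduce conflict.

Answer: Yes — I12: [D → D + .] vs [E → D + . +]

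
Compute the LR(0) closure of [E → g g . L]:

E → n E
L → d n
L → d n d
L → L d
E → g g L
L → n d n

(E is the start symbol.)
Start with: [E → g g . L]
  [E → g g . L] has the dot before L: add [L → . d n], [L → . d n d], [L → . L d], [L → . n d n]
No further items can be added.

CLOSURE = { [E → g g . L], [L → . L d], [L → . d n d], [L → . d n], [L → . n d n] }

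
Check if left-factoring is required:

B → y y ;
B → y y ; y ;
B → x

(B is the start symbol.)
Yes, B has productions with common prefix 'y y ;'

Left-factoring is needed when two productions for the same non-terminal
share a common prefix on the right-hand side.

Productions for B:
  B → y y ;
  B → y y ; y ;
  B → x

Found common prefix 'y y ;' in productions for B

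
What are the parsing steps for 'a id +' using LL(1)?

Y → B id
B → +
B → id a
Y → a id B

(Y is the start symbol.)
Stack is shown with the top on the left.

Stack     Input     Action
--------------------------
Y $       a id + $  output Y → a id B
a id B $  a id + $  match 'a'
id B $    id + $    match 'id'
B $       + $       output B → +
+ $       + $       match '+'
$         $         accept

The string is accepted.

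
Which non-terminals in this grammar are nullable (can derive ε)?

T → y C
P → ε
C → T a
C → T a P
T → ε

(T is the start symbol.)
{ 'P', 'T' }

A non-terminal is nullable if it can derive ε (the empty string): either it has an ε-production, or it has a production whose right-hand side consists entirely of nullable non-terminals.

ε-productions: P → ε, T → ε
So P, T are immediately nullable.
No further non-terminal can be added: every production for the remaining non-terminals contains a terminal or a non-nullable non-terminal.
Nullable = { 'P', 'T' }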